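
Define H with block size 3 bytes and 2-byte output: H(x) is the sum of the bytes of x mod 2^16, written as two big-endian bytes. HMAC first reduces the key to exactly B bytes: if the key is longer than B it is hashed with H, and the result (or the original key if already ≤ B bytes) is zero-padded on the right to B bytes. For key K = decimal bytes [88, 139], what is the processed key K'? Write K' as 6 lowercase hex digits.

Key decimal bytes [88, 139] = 58 8b is 2 bytes ≤ B = 3; zero-pad to 3 bytes: K' = 58 8b 00.

588b00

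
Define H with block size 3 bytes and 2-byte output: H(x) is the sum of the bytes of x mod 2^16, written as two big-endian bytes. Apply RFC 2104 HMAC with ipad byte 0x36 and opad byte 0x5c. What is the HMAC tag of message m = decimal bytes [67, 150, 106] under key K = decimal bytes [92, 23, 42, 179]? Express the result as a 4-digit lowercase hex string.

Key decimal bytes [92, 23, 42, 179] = 5c 17 2a b3 is 4 bytes > B = 3, so hash it first: H(key) = 01 50, then zero-pad to 3 bytes: K' = 01 50 00.
K' ⊕ ipad = 37 66 36.  K' ⊕ opad = 5d 0c 5c.
Inner input = (K'⊕ipad) ∥ m = 37 66 36 ∥ 43 96 6a.
Inner hash: sum = 55+102+54+67+150+106 = 534 → 02 16.
Outer input = (K'⊕opad) ∥ inner = 5d 0c 5c ∥ 02 16.
Outer hash (tag): sum = 93+12+92+2+22 = 221 → 00 dd.

00dd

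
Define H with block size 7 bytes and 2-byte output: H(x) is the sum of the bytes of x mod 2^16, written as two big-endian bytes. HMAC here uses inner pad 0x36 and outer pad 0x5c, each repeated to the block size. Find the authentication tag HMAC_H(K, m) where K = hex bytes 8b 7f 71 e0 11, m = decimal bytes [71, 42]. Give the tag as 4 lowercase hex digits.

Key hex bytes 8b 7f 71 e0 11 is 5 bytes ≤ B = 7; zero-pad to 7 bytes: K' = 8b 7f 71 e0 11 00 00.
K' ⊕ ipad = bd 49 47 d6 27 36 36.  K' ⊕ opad = d7 23 2d bc 4d 5c 5c.
Inner input = (K'⊕ipad) ∥ m = bd 49 47 d6 27 36 36 ∥ 47 2a.
Inner hash: sum = 189+73+71+214+39+54+54+71+42 = 807 → 03 27.
Outer input = (K'⊕opad) ∥ inner = d7 23 2d bc 4d 5c 5c ∥ 03 27.
Outer hash (tag): sum = 215+35+45+188+77+92+92+3+39 = 786 → 03 12.

0312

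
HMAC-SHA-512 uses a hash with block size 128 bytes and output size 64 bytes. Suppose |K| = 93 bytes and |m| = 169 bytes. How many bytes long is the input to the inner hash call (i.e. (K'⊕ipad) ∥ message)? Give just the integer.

Key is 93 ≤ 128 bytes, zero-padded: |K'| = 128.
Inner input = (K'⊕ipad) ∥ m → 128 + 169 = 297 bytes.

297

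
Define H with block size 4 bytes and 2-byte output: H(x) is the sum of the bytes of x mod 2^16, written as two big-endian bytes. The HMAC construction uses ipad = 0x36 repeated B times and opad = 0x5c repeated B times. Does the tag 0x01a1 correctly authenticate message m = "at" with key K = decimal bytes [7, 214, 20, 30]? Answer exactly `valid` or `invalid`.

Key decimal bytes [7, 214, 20, 30] = 07 d6 14 1e is exactly B = 4 bytes: K' = 07 d6 14 1e.
K' ⊕ ipad = 31 e0 22 28; K' ⊕ opad = 5b 8a 48 42.
Inner hash: sum = 49+224+34+40+97+116 = 560 → 02 30.
Outer hash (recomputed tag): sum = 91+138+72+66+2+48 = 417 → 01 a1.
Recomputed tag = 01a1; claimed = 01a1 → match.

valid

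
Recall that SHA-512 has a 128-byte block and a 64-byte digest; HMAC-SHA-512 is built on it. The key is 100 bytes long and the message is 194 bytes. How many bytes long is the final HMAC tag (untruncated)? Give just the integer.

64

The tag is one SHA-512 digest: 64 bytes.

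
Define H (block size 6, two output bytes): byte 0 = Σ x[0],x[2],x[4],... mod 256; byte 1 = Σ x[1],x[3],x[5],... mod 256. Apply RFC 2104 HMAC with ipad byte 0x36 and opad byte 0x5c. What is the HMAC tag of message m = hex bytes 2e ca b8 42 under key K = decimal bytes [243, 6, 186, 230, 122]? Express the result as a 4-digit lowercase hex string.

3eb2

Key decimal bytes [243, 6, 186, 230, 122] = f3 06 ba e6 7a is 5 bytes ≤ B = 6; zero-pad to 6 bytes: K' = f3 06 ba e6 7a 00.
K' ⊕ ipad = c5 30 8c d0 4c 36.  K' ⊕ opad = af 5a e6 ba 26 5c.
Inner input = (K'⊕ipad) ∥ m = c5 30 8c d0 4c 36 ∥ 2e ca b8 42.
Inner hash: even-index sum = 643 mod 256 = 131; odd-index sum = 578 mod 256 = 66 → 83 42.
Outer input = (K'⊕opad) ∥ inner = af 5a e6 ba 26 5c ∥ 83 42.
Outer hash (tag): even-index sum = 574 mod 256 = 62; odd-index sum = 434 mod 256 = 178 → 3e b2.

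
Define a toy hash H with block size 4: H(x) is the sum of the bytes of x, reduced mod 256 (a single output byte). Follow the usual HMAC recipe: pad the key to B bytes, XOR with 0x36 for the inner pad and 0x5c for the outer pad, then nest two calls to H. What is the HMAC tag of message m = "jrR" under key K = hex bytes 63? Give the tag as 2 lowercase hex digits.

78

Key hex bytes 63 is 1 byte ≤ B = 4; zero-pad to 4 bytes: K' = 63 00 00 00.
K' ⊕ ipad = 55 36 36 36.  K' ⊕ opad = 3f 5c 5c 5c.
Inner input = (K'⊕ipad) ∥ m = 55 36 36 36 ∥ 6a 72 52.
Inner hash: sum = 85+54+54+54+106+114+82 = 549; mod 256 = 37 → 25.
Outer input = (K'⊕opad) ∥ inner = 3f 5c 5c 5c ∥ 25.
Outer hash (tag): sum = 63+92+92+92+37 = 376; mod 256 = 120 → 78.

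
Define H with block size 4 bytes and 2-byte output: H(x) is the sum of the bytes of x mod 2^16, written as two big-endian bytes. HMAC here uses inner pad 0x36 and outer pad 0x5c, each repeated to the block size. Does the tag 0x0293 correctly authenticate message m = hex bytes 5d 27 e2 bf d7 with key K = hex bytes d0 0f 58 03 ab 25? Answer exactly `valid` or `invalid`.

Key hex bytes d0 0f 58 03 ab 25 is 6 bytes > B = 4, so hash it first: H(key) = 02 0a, then zero-pad to 4 bytes: K' = 02 0a 00 00.
K' ⊕ ipad = 34 3c 36 36; K' ⊕ opad = 5e 56 5c 5c.
Inner hash: sum = 52+60+54+54+93+39+226+191+215 = 984 → 03 d8.
Outer hash (recomputed tag): sum = 94+86+92+92+3+216 = 583 → 02 47.
Recomputed tag = 0247; claimed = 0293 → mismatch.

invalid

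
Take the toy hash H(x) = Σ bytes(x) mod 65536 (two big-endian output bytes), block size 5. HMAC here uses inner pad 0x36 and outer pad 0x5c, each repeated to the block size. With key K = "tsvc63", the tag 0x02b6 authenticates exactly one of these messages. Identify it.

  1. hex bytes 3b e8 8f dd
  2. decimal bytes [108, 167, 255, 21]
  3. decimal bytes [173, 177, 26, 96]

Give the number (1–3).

3

Key "tsvc63" = 74 73 76 63 36 33 is 6 bytes > B = 5, so hash it first: H(key) = 02 29, then zero-pad to 5 bytes: K' = 02 29 00 00 00.
K' ⊕ ipad = 34 1f 36 36 36; K' ⊕ opad = 5e 75 5c 5c 5c.
m1: inner = H(34 1f 36 36 36 3b e8 8f dd) = 03 84; tag = H(5e 75 5c 5c 5c 03 84) = 026e
m2: inner = H(34 1f 36 36 36 6c a7 ff 15) = 03 1c; tag = H(5e 75 5c 5c 5c 03 1c) = 0206
m3: inner = H(34 1f 36 36 36 ad b1 1a 60) = 02 cd; tag = H(5e 75 5c 5c 5c 02 cd) = 02b6 ← matches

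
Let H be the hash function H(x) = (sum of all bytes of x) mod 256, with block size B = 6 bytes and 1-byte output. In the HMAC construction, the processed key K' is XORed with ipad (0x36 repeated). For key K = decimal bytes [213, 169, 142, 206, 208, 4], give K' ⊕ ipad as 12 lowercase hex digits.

Key decimal bytes [213, 169, 142, 206, 208, 4] = d5 a9 8e ce d0 04 is exactly B = 6 bytes: K' = d5 a9 8e ce d0 04.
XOR each byte with 0x36: d5⊕36=e3, a9⊕36=9f, 8e⊕36=b8, ce⊕36=f8, d0⊕36=e6, 04⊕36=32.

e39fb8f8e632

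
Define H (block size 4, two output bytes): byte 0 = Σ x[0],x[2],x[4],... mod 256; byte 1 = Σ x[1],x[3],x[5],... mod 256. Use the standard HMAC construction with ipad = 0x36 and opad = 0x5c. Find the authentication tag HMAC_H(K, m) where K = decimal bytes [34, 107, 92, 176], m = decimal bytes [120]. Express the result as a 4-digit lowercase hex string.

7406

Key decimal bytes [34, 107, 92, 176] = 22 6b 5c b0 is exactly B = 4 bytes: K' = 22 6b 5c b0.
K' ⊕ ipad = 14 5d 6a 86.  K' ⊕ opad = 7e 37 00 ec.
Inner input = (K'⊕ipad) ∥ m = 14 5d 6a 86 ∥ 78.
Inner hash: even-index sum = 246 mod 256 = 246; odd-index sum = 227 mod 256 = 227 → f6 e3.
Outer input = (K'⊕opad) ∥ inner = 7e 37 00 ec ∥ f6 e3.
Outer hash (tag): even-index sum = 372 mod 256 = 116; odd-index sum = 518 mod 256 = 6 → 74 06.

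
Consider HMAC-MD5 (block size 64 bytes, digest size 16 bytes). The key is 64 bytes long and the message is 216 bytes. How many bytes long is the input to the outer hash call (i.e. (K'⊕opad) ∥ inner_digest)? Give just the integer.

Key is 64 ≤ 64 bytes, zero-padded: |K'| = 64.
Outer input = (K'⊕opad) ∥ H(inner) → 64 + 16 = 80 bytes.

80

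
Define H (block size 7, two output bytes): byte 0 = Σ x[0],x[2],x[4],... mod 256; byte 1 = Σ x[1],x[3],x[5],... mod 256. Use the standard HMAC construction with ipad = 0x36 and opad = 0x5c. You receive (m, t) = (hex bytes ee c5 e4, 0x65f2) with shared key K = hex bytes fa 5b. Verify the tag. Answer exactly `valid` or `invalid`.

Key hex bytes fa 5b is 2 bytes ≤ B = 7; zero-pad to 7 bytes: K' = fa 5b 00 00 00 00 00.
K' ⊕ ipad = cc 6d 36 36 36 36 36; K' ⊕ opad = a6 07 5c 5c 5c 5c 5c.
Inner hash: even-index sum = 563 mod 256 = 51; odd-index sum = 683 mod 256 = 171 → 33 ab.
Outer hash (recomputed tag): even-index sum = 613 mod 256 = 101; odd-index sum = 242 mod 256 = 242 → 65 f2.
Recomputed tag = 65f2; claimed = 65f2 → match.

valid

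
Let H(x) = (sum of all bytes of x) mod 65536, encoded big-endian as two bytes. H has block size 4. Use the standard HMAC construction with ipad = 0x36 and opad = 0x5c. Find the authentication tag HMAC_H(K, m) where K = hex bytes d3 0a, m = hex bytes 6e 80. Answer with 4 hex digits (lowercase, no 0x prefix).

021a

Key hex bytes d3 0a is 2 bytes ≤ B = 4; zero-pad to 4 bytes: K' = d3 0a 00 00.
K' ⊕ ipad = e5 3c 36 36.  K' ⊕ opad = 8f 56 5c 5c.
Inner input = (K'⊕ipad) ∥ m = e5 3c 36 36 ∥ 6e 80.
Inner hash: sum = 229+60+54+54+110+128 = 635 → 02 7b.
Outer input = (K'⊕opad) ∥ inner = 8f 56 5c 5c ∥ 02 7b.
Outer hash (tag): sum = 143+86+92+92+2+123 = 538 → 02 1a.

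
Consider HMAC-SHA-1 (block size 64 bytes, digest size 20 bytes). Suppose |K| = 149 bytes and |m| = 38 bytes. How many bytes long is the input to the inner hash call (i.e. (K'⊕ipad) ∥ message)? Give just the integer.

102

Key is 149 > 64 bytes, so it is hashed to 20 bytes then zero-padded to 64: |K'| = 64.
Inner input = (K'⊕ipad) ∥ m → 64 + 38 = 102 bytes.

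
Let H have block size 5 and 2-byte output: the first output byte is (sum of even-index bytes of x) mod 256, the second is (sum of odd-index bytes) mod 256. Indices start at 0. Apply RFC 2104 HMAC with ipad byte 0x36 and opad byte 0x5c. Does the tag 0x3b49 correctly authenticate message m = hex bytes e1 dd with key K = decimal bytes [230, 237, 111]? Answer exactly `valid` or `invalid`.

valid

Key decimal bytes [230, 237, 111] = e6 ed 6f is 3 bytes ≤ B = 5; zero-pad to 5 bytes: K' = e6 ed 6f 00 00.
K' ⊕ ipad = d0 db 59 36 36; K' ⊕ opad = ba b1 33 5c 5c.
Inner hash: even-index sum = 572 mod 256 = 60; odd-index sum = 498 mod 256 = 242 → 3c f2.
Outer hash (recomputed tag): even-index sum = 571 mod 256 = 59; odd-index sum = 329 mod 256 = 73 → 3b 49.
Recomputed tag = 3b49; claimed = 3b49 → match.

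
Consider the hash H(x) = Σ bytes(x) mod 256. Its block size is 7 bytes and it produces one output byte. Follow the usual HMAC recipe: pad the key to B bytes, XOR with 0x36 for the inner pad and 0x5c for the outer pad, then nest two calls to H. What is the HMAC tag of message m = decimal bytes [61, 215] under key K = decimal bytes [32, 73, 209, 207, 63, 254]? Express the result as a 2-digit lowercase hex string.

Key decimal bytes [32, 73, 209, 207, 63, 254] = 20 49 d1 cf 3f fe is 6 bytes ≤ B = 7; zero-pad to 7 bytes: K' = 20 49 d1 cf 3f fe 00.
K' ⊕ ipad = 16 7f e7 f9 09 c8 36.  K' ⊕ opad = 7c 15 8d 93 63 a2 5c.
Inner input = (K'⊕ipad) ∥ m = 16 7f e7 f9 09 c8 36 ∥ 3d d7.
Inner hash: sum = 22+127+231+249+9+200+54+61+215 = 1168; mod 256 = 144 → 90.
Outer input = (K'⊕opad) ∥ inner = 7c 15 8d 93 63 a2 5c ∥ 90.
Outer hash (tag): sum = 124+21+141+147+99+162+92+144 = 930; mod 256 = 162 → a2.

a2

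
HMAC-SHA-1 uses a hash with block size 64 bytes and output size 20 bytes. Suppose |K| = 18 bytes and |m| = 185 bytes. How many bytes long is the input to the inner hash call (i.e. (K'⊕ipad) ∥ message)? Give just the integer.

Key is 18 ≤ 64 bytes, zero-padded: |K'| = 64.
Inner input = (K'⊕ipad) ∥ m → 64 + 185 = 249 bytes.

249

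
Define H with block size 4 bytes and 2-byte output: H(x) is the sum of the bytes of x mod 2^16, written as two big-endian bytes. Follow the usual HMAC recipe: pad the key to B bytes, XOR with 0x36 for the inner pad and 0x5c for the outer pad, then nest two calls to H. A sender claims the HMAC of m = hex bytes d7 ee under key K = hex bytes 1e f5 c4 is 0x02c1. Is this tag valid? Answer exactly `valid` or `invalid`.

invalid

Key hex bytes 1e f5 c4 is 3 bytes ≤ B = 4; zero-pad to 4 bytes: K' = 1e f5 c4 00.
K' ⊕ ipad = 28 c3 f2 36; K' ⊕ opad = 42 a9 98 5c.
Inner hash: sum = 40+195+242+54+215+238 = 984 → 03 d8.
Outer hash (recomputed tag): sum = 66+169+152+92+3+216 = 698 → 02 ba.
Recomputed tag = 02ba; claimed = 02c1 → mismatch.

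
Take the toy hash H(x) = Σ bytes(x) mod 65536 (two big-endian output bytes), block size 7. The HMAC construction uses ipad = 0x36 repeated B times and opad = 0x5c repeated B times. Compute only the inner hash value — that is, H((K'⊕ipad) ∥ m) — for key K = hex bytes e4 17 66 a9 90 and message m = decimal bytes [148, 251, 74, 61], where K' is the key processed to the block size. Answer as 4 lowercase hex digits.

050a

Key hex bytes e4 17 66 a9 90 is 5 bytes ≤ B = 7; zero-pad to 7 bytes: K' = e4 17 66 a9 90 00 00.
K' ⊕ ipad = d2 21 50 9f a6 36 36.
Inner input = d2 21 50 9f a6 36 36 ∥ 94 fb 4a 3d.
Inner hash: sum = 210+33+80+159+166+54+54+148+251+74+61 = 1290 → 05 0a.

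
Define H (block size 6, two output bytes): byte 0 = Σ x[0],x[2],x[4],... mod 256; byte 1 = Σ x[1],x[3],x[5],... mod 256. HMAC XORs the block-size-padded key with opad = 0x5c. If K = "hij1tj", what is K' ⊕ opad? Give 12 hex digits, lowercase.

3435366d2836

Key "hij1tj" = 68 69 6a 31 74 6a is exactly B = 6 bytes: K' = 68 69 6a 31 74 6a.
XOR each byte with 0x5c: 68⊕5c=34, 69⊕5c=35, 6a⊕5c=36, 31⊕5c=6d, 74⊕5c=28, 6a⊕5c=36.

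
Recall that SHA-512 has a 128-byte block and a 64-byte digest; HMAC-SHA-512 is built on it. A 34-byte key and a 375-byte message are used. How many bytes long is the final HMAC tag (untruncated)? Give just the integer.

64

The tag is one SHA-512 digest: 64 bytes.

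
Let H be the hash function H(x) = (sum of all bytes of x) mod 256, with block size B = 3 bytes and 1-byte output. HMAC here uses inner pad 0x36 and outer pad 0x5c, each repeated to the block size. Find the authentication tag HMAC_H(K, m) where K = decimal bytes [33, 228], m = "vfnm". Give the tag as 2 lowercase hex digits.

67

Key decimal bytes [33, 228] = 21 e4 is 2 bytes ≤ B = 3; zero-pad to 3 bytes: K' = 21 e4 00.
K' ⊕ ipad = 17 d2 36.  K' ⊕ opad = 7d b8 5c.
Inner input = (K'⊕ipad) ∥ m = 17 d2 36 ∥ 76 66 6e 6d.
Inner hash: sum = 23+210+54+118+102+110+109 = 726; mod 256 = 214 → d6.
Outer input = (K'⊕opad) ∥ inner = 7d b8 5c ∥ d6.
Outer hash (tag): sum = 125+184+92+214 = 615; mod 256 = 103 → 67.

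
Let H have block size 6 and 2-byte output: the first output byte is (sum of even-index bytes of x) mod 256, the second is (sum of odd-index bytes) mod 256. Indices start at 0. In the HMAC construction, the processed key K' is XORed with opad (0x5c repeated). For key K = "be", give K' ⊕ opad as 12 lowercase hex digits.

Key "be" = 62 65 is 2 bytes ≤ B = 6; zero-pad to 6 bytes: K' = 62 65 00 00 00 00.
XOR each byte with 0x5c: 62⊕5c=3e, 65⊕5c=39, 00⊕5c=5c, 00⊕5c=5c, 00⊕5c=5c, 00⊕5c=5c.

3e395c5c5c5c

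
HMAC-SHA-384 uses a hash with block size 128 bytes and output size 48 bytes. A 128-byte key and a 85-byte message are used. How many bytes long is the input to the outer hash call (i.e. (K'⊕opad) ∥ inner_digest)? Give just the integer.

176

Key is 128 ≤ 128 bytes, zero-padded: |K'| = 128.
Outer input = (K'⊕opad) ∥ H(inner) → 128 + 48 = 176 bytes.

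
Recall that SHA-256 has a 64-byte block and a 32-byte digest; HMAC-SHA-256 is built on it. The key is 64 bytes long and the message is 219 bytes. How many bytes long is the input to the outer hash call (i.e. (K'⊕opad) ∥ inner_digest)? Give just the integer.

Key is 64 ≤ 64 bytes, zero-padded: |K'| = 64.
Outer input = (K'⊕opad) ∥ H(inner) → 64 + 32 = 96 bytes.

96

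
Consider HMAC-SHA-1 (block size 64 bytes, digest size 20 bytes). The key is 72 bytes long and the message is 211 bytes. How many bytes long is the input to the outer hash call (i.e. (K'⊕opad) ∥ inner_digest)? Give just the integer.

84

Key is 72 > 64 bytes, so it is hashed to 20 bytes then zero-padded to 64: |K'| = 64.
Outer input = (K'⊕opad) ∥ H(inner) → 64 + 20 = 84 bytes.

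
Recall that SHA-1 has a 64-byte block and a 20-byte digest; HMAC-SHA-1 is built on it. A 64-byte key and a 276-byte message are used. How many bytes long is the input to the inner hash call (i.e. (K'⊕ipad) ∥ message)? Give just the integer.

Key is 64 ≤ 64 bytes, zero-padded: |K'| = 64.
Inner input = (K'⊕ipad) ∥ m → 64 + 276 = 340 bytes.

340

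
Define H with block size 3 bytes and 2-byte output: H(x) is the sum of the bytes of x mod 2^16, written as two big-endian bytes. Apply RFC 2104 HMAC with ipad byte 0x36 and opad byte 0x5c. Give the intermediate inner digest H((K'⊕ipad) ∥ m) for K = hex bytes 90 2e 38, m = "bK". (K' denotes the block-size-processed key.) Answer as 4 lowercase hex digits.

Key hex bytes 90 2e 38 is exactly B = 3 bytes: K' = 90 2e 38.
K' ⊕ ipad = a6 18 0e.
Inner input = a6 18 0e ∥ 62 4b.
Inner hash: sum = 166+24+14+98+75 = 377 → 01 79.

0179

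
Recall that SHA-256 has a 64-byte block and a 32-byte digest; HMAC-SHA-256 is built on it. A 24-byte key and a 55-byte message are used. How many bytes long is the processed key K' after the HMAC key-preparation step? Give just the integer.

Key is 24 ≤ 64 bytes, zero-padded: |K'| = 64.

64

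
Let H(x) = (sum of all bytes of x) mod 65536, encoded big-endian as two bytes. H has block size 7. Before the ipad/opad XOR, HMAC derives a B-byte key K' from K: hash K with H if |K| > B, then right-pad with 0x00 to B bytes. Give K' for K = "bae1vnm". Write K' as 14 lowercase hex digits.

Key "bae1vnm" = 62 61 65 31 76 6e 6d is exactly B = 7 bytes: K' = 62 61 65 31 76 6e 6d.

62616531766e6d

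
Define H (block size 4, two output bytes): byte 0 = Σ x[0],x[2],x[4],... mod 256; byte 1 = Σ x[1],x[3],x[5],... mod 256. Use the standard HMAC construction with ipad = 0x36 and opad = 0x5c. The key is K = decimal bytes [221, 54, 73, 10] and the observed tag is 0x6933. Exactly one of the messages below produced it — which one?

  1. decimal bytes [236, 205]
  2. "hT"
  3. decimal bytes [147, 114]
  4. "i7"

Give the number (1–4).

4

Key decimal bytes [221, 54, 73, 10] = dd 36 49 0a is exactly B = 4 bytes: K' = dd 36 49 0a.
K' ⊕ ipad = eb 00 7f 3c; K' ⊕ opad = 81 6a 15 56.
m1: inner = H(eb 00 7f 3c ec cd) = 56 09; tag = H(81 6a 15 56 56 09) = ecc9
m2: inner = H(eb 00 7f 3c 68 54) = d2 90; tag = H(81 6a 15 56 d2 90) = 6850
m3: inner = H(eb 00 7f 3c 93 72) = fd ae; tag = H(81 6a 15 56 fd ae) = 936e
m4: inner = H(eb 00 7f 3c 69 37) = d3 73; tag = H(81 6a 15 56 d3 73) = 6933 ← matches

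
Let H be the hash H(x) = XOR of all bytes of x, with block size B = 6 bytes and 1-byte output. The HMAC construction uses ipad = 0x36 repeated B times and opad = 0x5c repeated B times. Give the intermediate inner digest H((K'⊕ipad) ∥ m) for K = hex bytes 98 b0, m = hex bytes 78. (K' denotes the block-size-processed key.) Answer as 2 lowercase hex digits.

Key hex bytes 98 b0 is 2 bytes ≤ B = 6; zero-pad to 6 bytes: K' = 98 b0 00 00 00 00.
K' ⊕ ipad = ae 86 36 36 36 36.
Inner input = ae 86 36 36 36 36 ∥ 78.
Inner hash: XOR ae⊕86⊕36⊕36⊕36⊕36⊕78 = 50.

50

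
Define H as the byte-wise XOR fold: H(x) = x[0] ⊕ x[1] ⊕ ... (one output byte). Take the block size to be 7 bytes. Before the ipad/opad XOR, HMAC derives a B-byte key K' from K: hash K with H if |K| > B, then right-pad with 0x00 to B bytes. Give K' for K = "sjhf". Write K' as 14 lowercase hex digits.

Key "sjhf" = 73 6a 68 66 is 4 bytes ≤ B = 7; zero-pad to 7 bytes: K' = 73 6a 68 66 00 00 00.

736a6866000000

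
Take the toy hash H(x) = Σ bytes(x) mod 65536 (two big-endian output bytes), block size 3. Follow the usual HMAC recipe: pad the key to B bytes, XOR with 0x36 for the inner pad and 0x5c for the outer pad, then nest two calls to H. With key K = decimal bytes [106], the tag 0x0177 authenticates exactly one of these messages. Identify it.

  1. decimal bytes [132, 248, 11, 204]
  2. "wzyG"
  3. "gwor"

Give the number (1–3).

Key decimal bytes [106] = 6a is 1 byte ≤ B = 3; zero-pad to 3 bytes: K' = 6a 00 00.
K' ⊕ ipad = 5c 36 36; K' ⊕ opad = 36 5c 5c.
m1: inner = H(5c 36 36 84 f8 0b cc) = 03 1b; tag = H(36 5c 5c 03 1b) = 010c
m2: inner = H(5c 36 36 77 7a 79 47) = 02 79; tag = H(36 5c 5c 02 79) = 0169
m3: inner = H(5c 36 36 67 77 6f 72) = 02 87; tag = H(36 5c 5c 02 87) = 0177 ← matches

3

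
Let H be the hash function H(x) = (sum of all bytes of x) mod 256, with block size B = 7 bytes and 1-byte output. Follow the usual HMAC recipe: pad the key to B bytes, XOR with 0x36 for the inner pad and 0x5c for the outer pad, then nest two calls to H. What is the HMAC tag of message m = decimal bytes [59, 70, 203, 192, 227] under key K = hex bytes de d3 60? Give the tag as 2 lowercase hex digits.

a7

Key hex bytes de d3 60 is 3 bytes ≤ B = 7; zero-pad to 7 bytes: K' = de d3 60 00 00 00 00.
K' ⊕ ipad = e8 e5 56 36 36 36 36.  K' ⊕ opad = 82 8f 3c 5c 5c 5c 5c.
Inner input = (K'⊕ipad) ∥ m = e8 e5 56 36 36 36 36 ∥ 3b 46 cb c0 e3.
Inner hash: sum = 232+229+86+54+54+54+54+59+70+203+192+227 = 1514; mod 256 = 234 → ea.
Outer input = (K'⊕opad) ∥ inner = 82 8f 3c 5c 5c 5c 5c ∥ ea.
Outer hash (tag): sum = 130+143+60+92+92+92+92+234 = 935; mod 256 = 167 → a7.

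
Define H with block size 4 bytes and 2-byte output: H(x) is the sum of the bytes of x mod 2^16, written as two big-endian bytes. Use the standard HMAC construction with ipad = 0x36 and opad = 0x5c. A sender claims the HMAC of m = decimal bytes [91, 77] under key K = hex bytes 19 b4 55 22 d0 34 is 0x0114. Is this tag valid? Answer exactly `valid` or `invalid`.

invalid

Key hex bytes 19 b4 55 22 d0 34 is 6 bytes > B = 4, so hash it first: H(key) = 02 48, then zero-pad to 4 bytes: K' = 02 48 00 00.
K' ⊕ ipad = 34 7e 36 36; K' ⊕ opad = 5e 14 5c 5c.
Inner hash: sum = 52+126+54+54+91+77 = 454 → 01 c6.
Outer hash (recomputed tag): sum = 94+20+92+92+1+198 = 497 → 01 f1.
Recomputed tag = 01f1; claimed = 0114 → mismatch.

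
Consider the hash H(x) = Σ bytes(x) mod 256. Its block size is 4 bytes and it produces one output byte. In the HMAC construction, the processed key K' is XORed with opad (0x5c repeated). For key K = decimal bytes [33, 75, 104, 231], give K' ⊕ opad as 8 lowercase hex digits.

Key decimal bytes [33, 75, 104, 231] = 21 4b 68 e7 is exactly B = 4 bytes: K' = 21 4b 68 e7.
XOR each byte with 0x5c: 21⊕5c=7d, 4b⊕5c=17, 68⊕5c=34, e7⊕5c=bb.

7d1734bb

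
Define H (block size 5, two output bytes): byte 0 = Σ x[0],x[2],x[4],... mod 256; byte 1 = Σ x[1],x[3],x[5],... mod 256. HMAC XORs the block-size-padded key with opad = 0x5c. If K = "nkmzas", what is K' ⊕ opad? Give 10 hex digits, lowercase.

Key "nkmzas" = 6e 6b 6d 7a 61 73 is 6 bytes > B = 5, so hash it first: H(key) = 3c 58, then zero-pad to 5 bytes: K' = 3c 58 00 00 00.
XOR each byte with 0x5c: 3c⊕5c=60, 58⊕5c=04, 00⊕5c=5c, 00⊕5c=5c, 00⊕5c=5c.

60045c5c5c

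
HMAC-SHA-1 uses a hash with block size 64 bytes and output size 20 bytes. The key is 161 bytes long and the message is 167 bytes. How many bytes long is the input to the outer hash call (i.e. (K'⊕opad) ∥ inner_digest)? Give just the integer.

84

Key is 161 > 64 bytes, so it is hashed to 20 bytes then zero-padded to 64: |K'| = 64.
Outer input = (K'⊕opad) ∥ H(inner) → 64 + 20 = 84 bytes.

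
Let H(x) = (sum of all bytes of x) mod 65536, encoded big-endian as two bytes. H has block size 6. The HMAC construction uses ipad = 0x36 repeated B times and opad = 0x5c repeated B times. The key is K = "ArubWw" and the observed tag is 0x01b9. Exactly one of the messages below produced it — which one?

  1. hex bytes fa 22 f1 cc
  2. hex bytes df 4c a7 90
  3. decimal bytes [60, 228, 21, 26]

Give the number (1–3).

1

Key "ArubWw" = 41 72 75 62 57 77 is exactly B = 6 bytes: K' = 41 72 75 62 57 77.
K' ⊕ ipad = 77 44 43 54 61 41; K' ⊕ opad = 1d 2e 29 3e 0b 2b.
m1: inner = H(77 44 43 54 61 41 fa 22 f1 cc) = 04 cd; tag = H(1d 2e 29 3e 0b 2b 04 cd) = 01b9 ← matches
m2: inner = H(77 44 43 54 61 41 df 4c a7 90) = 04 56; tag = H(1d 2e 29 3e 0b 2b 04 56) = 0142
m3: inner = H(77 44 43 54 61 41 3c e4 15 1a) = 03 43; tag = H(1d 2e 29 3e 0b 2b 03 43) = 012e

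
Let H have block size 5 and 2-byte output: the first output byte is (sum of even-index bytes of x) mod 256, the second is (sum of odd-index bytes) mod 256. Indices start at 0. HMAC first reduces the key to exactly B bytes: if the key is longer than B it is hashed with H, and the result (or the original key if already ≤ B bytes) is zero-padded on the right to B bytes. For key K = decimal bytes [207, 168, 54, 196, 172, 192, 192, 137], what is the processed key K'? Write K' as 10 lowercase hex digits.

|K| = 8 > B = 5, so first hash the key.
H(K): even-index sum = 625 mod 256 = 113; odd-index sum = 693 mod 256 = 181 → 71 b5.
Zero-pad H(K) = 71 b5 to 5 bytes: K' = 71 b5 00 00 00.

71b5000000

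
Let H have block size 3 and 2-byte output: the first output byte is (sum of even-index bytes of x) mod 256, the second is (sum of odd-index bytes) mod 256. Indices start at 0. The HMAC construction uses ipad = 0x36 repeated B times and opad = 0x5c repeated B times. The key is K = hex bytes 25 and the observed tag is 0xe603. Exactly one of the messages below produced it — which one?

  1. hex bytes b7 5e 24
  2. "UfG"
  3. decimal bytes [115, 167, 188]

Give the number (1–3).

Key hex bytes 25 is 1 byte ≤ B = 3; zero-pad to 3 bytes: K' = 25 00 00.
K' ⊕ ipad = 13 36 36; K' ⊕ opad = 79 5c 5c.
m1: inner = H(13 36 36 b7 5e 24) = a7 11; tag = H(79 5c 5c a7 11) = e603 ← matches
m2: inner = H(13 36 36 55 66 47) = af d2; tag = H(79 5c 5c af d2) = a70b
m3: inner = H(13 36 36 73 a7 bc) = f0 65; tag = H(79 5c 5c f0 65) = 3a4c

1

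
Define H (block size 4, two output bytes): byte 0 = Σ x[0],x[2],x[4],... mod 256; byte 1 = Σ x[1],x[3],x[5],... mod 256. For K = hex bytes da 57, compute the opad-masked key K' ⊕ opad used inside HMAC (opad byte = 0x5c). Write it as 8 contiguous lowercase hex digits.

Key hex bytes da 57 is 2 bytes ≤ B = 4; zero-pad to 4 bytes: K' = da 57 00 00.
XOR each byte with 0x5c: da⊕5c=86, 57⊕5c=0b, 00⊕5c=5c, 00⊕5c=5c.

860b5c5c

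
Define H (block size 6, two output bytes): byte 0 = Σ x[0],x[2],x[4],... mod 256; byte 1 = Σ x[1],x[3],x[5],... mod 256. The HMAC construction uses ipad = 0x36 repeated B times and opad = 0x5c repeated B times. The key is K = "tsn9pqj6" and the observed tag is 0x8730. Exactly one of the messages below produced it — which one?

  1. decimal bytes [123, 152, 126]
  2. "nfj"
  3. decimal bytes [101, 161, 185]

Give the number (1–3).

Key "tsn9pqj6" = 74 73 6e 39 70 71 6a 36 is 8 bytes > B = 6, so hash it first: H(key) = bc 53, then zero-pad to 6 bytes: K' = bc 53 00 00 00 00.
K' ⊕ ipad = 8a 65 36 36 36 36; K' ⊕ opad = e0 0f 5c 5c 5c 5c.
m1: inner = H(8a 65 36 36 36 36 7b 98 7e) = ef 69; tag = H(e0 0f 5c 5c 5c 5c ef 69) = 8730 ← matches
m2: inner = H(8a 65 36 36 36 36 6e 66 6a) = ce 37; tag = H(e0 0f 5c 5c 5c 5c ce 37) = 66fe
m3: inner = H(8a 65 36 36 36 36 65 a1 b9) = 14 72; tag = H(e0 0f 5c 5c 5c 5c 14 72) = ac39

1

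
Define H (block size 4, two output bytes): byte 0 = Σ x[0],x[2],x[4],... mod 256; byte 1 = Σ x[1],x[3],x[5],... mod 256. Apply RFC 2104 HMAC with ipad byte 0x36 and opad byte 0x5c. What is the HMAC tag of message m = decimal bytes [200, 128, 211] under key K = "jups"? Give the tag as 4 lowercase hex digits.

9f60

Key "jups" = 6a 75 70 73 is exactly B = 4 bytes: K' = 6a 75 70 73.
K' ⊕ ipad = 5c 43 46 45.  K' ⊕ opad = 36 29 2c 2f.
Inner input = (K'⊕ipad) ∥ m = 5c 43 46 45 ∥ c8 80 d3.
Inner hash: even-index sum = 573 mod 256 = 61; odd-index sum = 264 mod 256 = 8 → 3d 08.
Outer input = (K'⊕opad) ∥ inner = 36 29 2c 2f ∥ 3d 08.
Outer hash (tag): even-index sum = 159 mod 256 = 159; odd-index sum = 96 mod 256 = 96 → 9f 60.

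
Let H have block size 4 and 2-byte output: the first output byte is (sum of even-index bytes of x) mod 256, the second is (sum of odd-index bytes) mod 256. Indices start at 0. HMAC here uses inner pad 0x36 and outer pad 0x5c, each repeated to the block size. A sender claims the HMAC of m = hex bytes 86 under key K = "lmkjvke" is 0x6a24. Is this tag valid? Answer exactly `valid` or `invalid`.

invalid

Key "lmkjvke" = 6c 6d 6b 6a 76 6b 65 is 7 bytes > B = 4, so hash it first: H(key) = b2 42, then zero-pad to 4 bytes: K' = b2 42 00 00.
K' ⊕ ipad = 84 74 36 36; K' ⊕ opad = ee 1e 5c 5c.
Inner hash: even-index sum = 320 mod 256 = 64; odd-index sum = 170 mod 256 = 170 → 40 aa.
Outer hash (recomputed tag): even-index sum = 394 mod 256 = 138; odd-index sum = 292 mod 256 = 36 → 8a 24.
Recomputed tag = 8a24; claimed = 6a24 → mismatch.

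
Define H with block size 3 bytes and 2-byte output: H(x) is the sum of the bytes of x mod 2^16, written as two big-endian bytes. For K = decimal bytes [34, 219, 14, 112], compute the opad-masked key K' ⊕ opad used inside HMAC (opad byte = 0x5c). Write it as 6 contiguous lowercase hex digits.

5d275c

Key decimal bytes [34, 219, 14, 112] = 22 db 0e 70 is 4 bytes > B = 3, so hash it first: H(key) = 01 7b, then zero-pad to 3 bytes: K' = 01 7b 00.
XOR each byte with 0x5c: 01⊕5c=5d, 7b⊕5c=27, 00⊕5c=5c.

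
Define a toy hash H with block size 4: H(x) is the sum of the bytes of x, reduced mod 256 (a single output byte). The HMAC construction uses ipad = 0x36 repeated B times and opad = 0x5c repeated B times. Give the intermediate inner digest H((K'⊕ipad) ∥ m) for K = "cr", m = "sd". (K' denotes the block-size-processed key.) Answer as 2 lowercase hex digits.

dc

Key "cr" = 63 72 is 2 bytes ≤ B = 4; zero-pad to 4 bytes: K' = 63 72 00 00.
K' ⊕ ipad = 55 44 36 36.
Inner input = 55 44 36 36 ∥ 73 64.
Inner hash: sum = 85+68+54+54+115+100 = 476; mod 256 = 220 → dc.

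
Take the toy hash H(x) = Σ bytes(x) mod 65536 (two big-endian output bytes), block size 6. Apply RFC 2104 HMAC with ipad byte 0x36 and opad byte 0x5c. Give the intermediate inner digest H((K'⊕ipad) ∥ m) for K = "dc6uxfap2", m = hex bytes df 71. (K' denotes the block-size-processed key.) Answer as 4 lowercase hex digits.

Key "dc6uxfap2" = 64 63 36 75 78 66 61 70 32 is 9 bytes > B = 6, so hash it first: H(key) = 03 53, then zero-pad to 6 bytes: K' = 03 53 00 00 00 00.
K' ⊕ ipad = 35 65 36 36 36 36.
Inner input = 35 65 36 36 36 36 ∥ df 71.
Inner hash: sum = 53+101+54+54+54+54+223+113 = 706 → 02 c2.

02c2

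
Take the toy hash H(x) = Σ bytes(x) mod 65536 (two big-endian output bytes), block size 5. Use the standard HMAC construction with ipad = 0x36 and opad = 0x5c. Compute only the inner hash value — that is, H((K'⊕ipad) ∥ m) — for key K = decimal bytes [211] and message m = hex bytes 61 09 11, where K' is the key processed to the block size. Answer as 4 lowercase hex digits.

0238

Key decimal bytes [211] = d3 is 1 byte ≤ B = 5; zero-pad to 5 bytes: K' = d3 00 00 00 00.
K' ⊕ ipad = e5 36 36 36 36.
Inner input = e5 36 36 36 36 ∥ 61 09 11.
Inner hash: sum = 229+54+54+54+54+97+9+17 = 568 → 02 38.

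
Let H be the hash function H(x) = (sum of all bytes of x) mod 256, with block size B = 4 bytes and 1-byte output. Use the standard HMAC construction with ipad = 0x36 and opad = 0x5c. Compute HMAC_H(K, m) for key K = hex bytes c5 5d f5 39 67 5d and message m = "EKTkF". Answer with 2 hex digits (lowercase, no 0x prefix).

b5

Key hex bytes c5 5d f5 39 67 5d is 6 bytes > B = 4, so hash it first: H(key) = 14, then zero-pad to 4 bytes: K' = 14 00 00 00.
K' ⊕ ipad = 22 36 36 36.  K' ⊕ opad = 48 5c 5c 5c.
Inner input = (K'⊕ipad) ∥ m = 22 36 36 36 ∥ 45 4b 54 6b 46.
Inner hash: sum = 34+54+54+54+69+75+84+107+70 = 601; mod 256 = 89 → 59.
Outer input = (K'⊕opad) ∥ inner = 48 5c 5c 5c ∥ 59.
Outer hash (tag): sum = 72+92+92+92+89 = 437; mod 256 = 181 → b5.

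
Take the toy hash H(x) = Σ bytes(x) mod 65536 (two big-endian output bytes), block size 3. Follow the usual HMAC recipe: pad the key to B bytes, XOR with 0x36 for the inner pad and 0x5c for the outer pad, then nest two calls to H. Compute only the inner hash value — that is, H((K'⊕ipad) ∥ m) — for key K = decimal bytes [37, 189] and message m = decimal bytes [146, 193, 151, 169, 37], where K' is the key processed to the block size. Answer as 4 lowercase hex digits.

038c

Key decimal bytes [37, 189] = 25 bd is 2 bytes ≤ B = 3; zero-pad to 3 bytes: K' = 25 bd 00.
K' ⊕ ipad = 13 8b 36.
Inner input = 13 8b 36 ∥ 92 c1 97 a9 25.
Inner hash: sum = 19+139+54+146+193+151+169+37 = 908 → 03 8c.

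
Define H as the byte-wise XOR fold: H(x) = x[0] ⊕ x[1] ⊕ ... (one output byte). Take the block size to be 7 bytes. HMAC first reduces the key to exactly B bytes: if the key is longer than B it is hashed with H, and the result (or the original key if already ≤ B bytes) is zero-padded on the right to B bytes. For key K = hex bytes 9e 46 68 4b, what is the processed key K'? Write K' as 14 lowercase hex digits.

Key hex bytes 9e 46 68 4b is 4 bytes ≤ B = 7; zero-pad to 7 bytes: K' = 9e 46 68 4b 00 00 00.

9e46684b000000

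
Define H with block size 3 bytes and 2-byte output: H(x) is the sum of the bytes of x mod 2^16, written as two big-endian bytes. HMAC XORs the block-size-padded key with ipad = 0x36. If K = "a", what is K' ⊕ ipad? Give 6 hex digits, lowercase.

Key "a" = 61 is 1 byte ≤ B = 3; zero-pad to 3 bytes: K' = 61 00 00.
XOR each byte with 0x36: 61⊕36=57, 00⊕36=36, 00⊕36=36.

573636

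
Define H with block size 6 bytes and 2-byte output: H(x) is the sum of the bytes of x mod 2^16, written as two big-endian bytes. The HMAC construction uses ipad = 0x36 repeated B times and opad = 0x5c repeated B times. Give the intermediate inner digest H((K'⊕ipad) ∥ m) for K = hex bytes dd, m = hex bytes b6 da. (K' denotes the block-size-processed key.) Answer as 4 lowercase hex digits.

0389

Key hex bytes dd is 1 byte ≤ B = 6; zero-pad to 6 bytes: K' = dd 00 00 00 00 00.
K' ⊕ ipad = eb 36 36 36 36 36.
Inner input = eb 36 36 36 36 36 ∥ b6 da.
Inner hash: sum = 235+54+54+54+54+54+182+218 = 905 → 03 89.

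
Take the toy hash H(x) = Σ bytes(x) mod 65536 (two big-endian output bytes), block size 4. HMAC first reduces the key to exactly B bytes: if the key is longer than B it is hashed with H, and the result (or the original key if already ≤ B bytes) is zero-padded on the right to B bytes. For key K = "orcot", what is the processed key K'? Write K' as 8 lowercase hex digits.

02270000

|K| = 5 > B = 4, so first hash the key.
H(K): sum = 111+114+99+111+116 = 551 → 02 27.
Zero-pad H(K) = 02 27 to 4 bytes: K' = 02 27 00 00.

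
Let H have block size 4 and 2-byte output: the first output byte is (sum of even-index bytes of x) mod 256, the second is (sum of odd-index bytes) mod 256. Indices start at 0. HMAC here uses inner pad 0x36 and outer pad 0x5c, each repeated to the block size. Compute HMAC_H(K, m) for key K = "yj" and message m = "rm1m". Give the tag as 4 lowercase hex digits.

Key "yj" = 79 6a is 2 bytes ≤ B = 4; zero-pad to 4 bytes: K' = 79 6a 00 00.
K' ⊕ ipad = 4f 5c 36 36.  K' ⊕ opad = 25 36 5c 5c.
Inner input = (K'⊕ipad) ∥ m = 4f 5c 36 36 ∥ 72 6d 31 6d.
Inner hash: even-index sum = 296 mod 256 = 40; odd-index sum = 364 mod 256 = 108 → 28 6c.
Outer input = (K'⊕opad) ∥ inner = 25 36 5c 5c ∥ 28 6c.
Outer hash (tag): even-index sum = 169 mod 256 = 169; odd-index sum = 254 mod 256 = 254 → a9 fe.

a9fe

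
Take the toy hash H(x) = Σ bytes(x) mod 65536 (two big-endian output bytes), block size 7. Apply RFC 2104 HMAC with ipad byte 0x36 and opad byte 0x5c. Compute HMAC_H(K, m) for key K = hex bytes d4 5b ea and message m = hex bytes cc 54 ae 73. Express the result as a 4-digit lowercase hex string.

Key hex bytes d4 5b ea is 3 bytes ≤ B = 7; zero-pad to 7 bytes: K' = d4 5b ea 00 00 00 00.
K' ⊕ ipad = e2 6d dc 36 36 36 36.  K' ⊕ opad = 88 07 b6 5c 5c 5c 5c.
Inner input = (K'⊕ipad) ∥ m = e2 6d dc 36 36 36 36 ∥ cc 54 ae 73.
Inner hash: sum = 226+109+220+54+54+54+54+204+84+174+115 = 1348 → 05 44.
Outer input = (K'⊕opad) ∥ inner = 88 07 b6 5c 5c 5c 5c ∥ 05 44.
Outer hash (tag): sum = 136+7+182+92+92+92+92+5+68 = 766 → 02 fe.

02fe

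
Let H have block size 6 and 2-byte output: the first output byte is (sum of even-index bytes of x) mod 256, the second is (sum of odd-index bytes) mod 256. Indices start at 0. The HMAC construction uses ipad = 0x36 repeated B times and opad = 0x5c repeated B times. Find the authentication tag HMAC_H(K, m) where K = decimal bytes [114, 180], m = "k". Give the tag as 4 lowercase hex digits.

018e

Key decimal bytes [114, 180] = 72 b4 is 2 bytes ≤ B = 6; zero-pad to 6 bytes: K' = 72 b4 00 00 00 00.
K' ⊕ ipad = 44 82 36 36 36 36.  K' ⊕ opad = 2e e8 5c 5c 5c 5c.
Inner input = (K'⊕ipad) ∥ m = 44 82 36 36 36 36 ∥ 6b.
Inner hash: even-index sum = 283 mod 256 = 27; odd-index sum = 238 mod 256 = 238 → 1b ee.
Outer input = (K'⊕opad) ∥ inner = 2e e8 5c 5c 5c 5c ∥ 1b ee.
Outer hash (tag): even-index sum = 257 mod 256 = 1; odd-index sum = 654 mod 256 = 142 → 01 8e.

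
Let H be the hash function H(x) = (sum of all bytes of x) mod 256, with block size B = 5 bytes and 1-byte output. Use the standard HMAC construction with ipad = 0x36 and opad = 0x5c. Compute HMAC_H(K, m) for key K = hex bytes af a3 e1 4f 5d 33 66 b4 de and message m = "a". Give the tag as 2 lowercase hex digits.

3b

Key hex bytes af a3 e1 4f 5d 33 66 b4 de is 9 bytes > B = 5, so hash it first: H(key) = 0a, then zero-pad to 5 bytes: K' = 0a 00 00 00 00.
K' ⊕ ipad = 3c 36 36 36 36.  K' ⊕ opad = 56 5c 5c 5c 5c.
Inner input = (K'⊕ipad) ∥ m = 3c 36 36 36 36 ∥ 61.
Inner hash: sum = 60+54+54+54+54+97 = 373; mod 256 = 117 → 75.
Outer input = (K'⊕opad) ∥ inner = 56 5c 5c 5c 5c ∥ 75.
Outer hash (tag): sum = 86+92+92+92+92+117 = 571; mod 256 = 59 → 3b.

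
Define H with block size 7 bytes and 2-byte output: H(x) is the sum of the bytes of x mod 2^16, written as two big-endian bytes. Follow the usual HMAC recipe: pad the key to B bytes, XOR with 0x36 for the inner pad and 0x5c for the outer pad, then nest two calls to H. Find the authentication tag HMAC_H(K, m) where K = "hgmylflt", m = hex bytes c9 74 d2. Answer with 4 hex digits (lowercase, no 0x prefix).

Key "hgmylflt" = 68 67 6d 79 6c 66 6c 74 is 8 bytes > B = 7, so hash it first: H(key) = 03 67, then zero-pad to 7 bytes: K' = 03 67 00 00 00 00 00.
K' ⊕ ipad = 35 51 36 36 36 36 36.  K' ⊕ opad = 5f 3b 5c 5c 5c 5c 5c.
Inner input = (K'⊕ipad) ∥ m = 35 51 36 36 36 36 36 ∥ c9 74 d2.
Inner hash: sum = 53+81+54+54+54+54+54+201+116+210 = 931 → 03 a3.
Outer input = (K'⊕opad) ∥ inner = 5f 3b 5c 5c 5c 5c 5c ∥ 03 a3.
Outer hash (tag): sum = 95+59+92+92+92+92+92+3+163 = 780 → 03 0c.

030c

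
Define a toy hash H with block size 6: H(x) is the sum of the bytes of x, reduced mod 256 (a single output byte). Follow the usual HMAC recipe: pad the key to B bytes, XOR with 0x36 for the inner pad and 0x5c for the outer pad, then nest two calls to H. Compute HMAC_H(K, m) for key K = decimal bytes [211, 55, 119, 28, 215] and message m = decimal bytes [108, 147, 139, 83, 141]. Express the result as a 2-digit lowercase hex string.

Key decimal bytes [211, 55, 119, 28, 215] = d3 37 77 1c d7 is 5 bytes ≤ B = 6; zero-pad to 6 bytes: K' = d3 37 77 1c d7 00.
K' ⊕ ipad = e5 01 41 2a e1 36.  K' ⊕ opad = 8f 6b 2b 40 8b 5c.
Inner input = (K'⊕ipad) ∥ m = e5 01 41 2a e1 36 ∥ 6c 93 8b 53 8d.
Inner hash: sum = 229+1+65+42+225+54+108+147+139+83+141 = 1234; mod 256 = 210 → d2.
Outer input = (K'⊕opad) ∥ inner = 8f 6b 2b 40 8b 5c ∥ d2.
Outer hash (tag): sum = 143+107+43+64+139+92+210 = 798; mod 256 = 30 → 1e.

1e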